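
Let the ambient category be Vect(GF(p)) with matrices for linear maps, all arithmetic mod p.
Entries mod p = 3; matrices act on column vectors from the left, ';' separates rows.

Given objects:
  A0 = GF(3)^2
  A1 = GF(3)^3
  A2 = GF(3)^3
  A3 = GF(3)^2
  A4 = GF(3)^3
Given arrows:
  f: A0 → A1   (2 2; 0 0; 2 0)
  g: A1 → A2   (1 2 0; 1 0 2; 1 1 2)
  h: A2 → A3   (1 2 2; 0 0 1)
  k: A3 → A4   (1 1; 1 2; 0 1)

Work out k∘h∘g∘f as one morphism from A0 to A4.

  e0=⟨1,0⟩ f→⟨2,0,2⟩ g→⟨2,0,0⟩ h→⟨2,0⟩ k→⟨2,2,0⟩
  e1=⟨0,1⟩ f→⟨2,0,0⟩ g→⟨2,2,2⟩ h→⟨1,2⟩ k→⟨0,2,2⟩
composite: (2 0; 2 2; 0 2)

Answer: (2 0; 2 2; 0 2)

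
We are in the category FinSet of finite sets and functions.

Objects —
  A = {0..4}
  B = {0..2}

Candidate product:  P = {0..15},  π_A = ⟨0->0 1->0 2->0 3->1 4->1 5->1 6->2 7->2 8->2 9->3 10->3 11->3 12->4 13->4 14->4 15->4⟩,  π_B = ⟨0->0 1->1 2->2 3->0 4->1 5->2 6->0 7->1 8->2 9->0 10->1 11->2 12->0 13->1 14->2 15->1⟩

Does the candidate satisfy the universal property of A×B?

|A|·|B| = 5·3 = 15;  |P| = 16
  → cardinalities differ; no bijection possible.

Answer: NOT A VALID PRODUCT — |P|=16 ≠ |A|·|B|=15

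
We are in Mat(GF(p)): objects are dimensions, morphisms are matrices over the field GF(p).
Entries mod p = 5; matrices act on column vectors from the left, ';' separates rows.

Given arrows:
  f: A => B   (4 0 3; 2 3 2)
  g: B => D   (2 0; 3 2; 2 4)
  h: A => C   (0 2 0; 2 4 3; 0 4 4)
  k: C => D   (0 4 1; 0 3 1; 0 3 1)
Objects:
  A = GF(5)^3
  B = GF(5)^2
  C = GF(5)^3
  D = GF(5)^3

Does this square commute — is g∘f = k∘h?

Answer: DOES NOT COMMUTE

Trace:
Along f;g (path 1):
  e0=⟨1,0,0⟩ f=>⟨4,2⟩ g=>⟨3,1,1⟩
  e1=⟨0,1,0⟩ f=>⟨0,3⟩ g=>⟨0,1,2⟩
  e2=⟨0,0,1⟩ f=>⟨3,2⟩ g=>⟨1,3,4⟩
  ⟦path⟧₁ = (3 0 1; 1 1 3; 1 2 4)
Along h;k (path 2):
  e0=⟨1,0,0⟩ h=>⟨0,2,0⟩ k=>⟨3,1,1⟩
  e1=⟨0,1,0⟩ h=>⟨2,4,4⟩ k=>⟨0,1,1⟩
  e2=⟨0,0,1⟩ h=>⟨0,3,4⟩ k=>⟨1,3,3⟩
  ⟦path⟧₂ = (3 0 1; 1 1 3; 1 1 3)
Equal? distinct morphisms ✗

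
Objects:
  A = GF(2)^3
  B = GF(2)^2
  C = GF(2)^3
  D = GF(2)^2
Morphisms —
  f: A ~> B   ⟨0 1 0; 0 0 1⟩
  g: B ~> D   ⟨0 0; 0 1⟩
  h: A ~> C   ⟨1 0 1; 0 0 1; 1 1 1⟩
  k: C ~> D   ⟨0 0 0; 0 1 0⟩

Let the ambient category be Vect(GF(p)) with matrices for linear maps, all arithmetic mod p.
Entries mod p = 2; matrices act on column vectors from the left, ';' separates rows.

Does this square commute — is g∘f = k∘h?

1) trace f;g:
  e0=⟨1,0,0⟩ f~>⟨0,0⟩ g~>⟨0,0⟩
  e1=⟨0,1,0⟩ f~>⟨1,0⟩ g~>⟨0,0⟩
  e2=⟨0,0,1⟩ f~>⟨0,1⟩ g~>⟨0,1⟩
  composite₁ = ⟨0 0 0; 0 0 1⟩
2) trace h;k:
  e0=⟨1,0,0⟩ h~>⟨1,0,1⟩ k~>⟨0,0⟩
  e1=⟨0,1,0⟩ h~>⟨0,0,1⟩ k~>⟨0,0⟩
  e2=⟨0,0,1⟩ h~>⟨1,1,1⟩ k~>⟨0,1⟩
  composite₂ = ⟨0 0 0; 0 0 1⟩
Equal? equal; square commutes

Answer: COMMUTES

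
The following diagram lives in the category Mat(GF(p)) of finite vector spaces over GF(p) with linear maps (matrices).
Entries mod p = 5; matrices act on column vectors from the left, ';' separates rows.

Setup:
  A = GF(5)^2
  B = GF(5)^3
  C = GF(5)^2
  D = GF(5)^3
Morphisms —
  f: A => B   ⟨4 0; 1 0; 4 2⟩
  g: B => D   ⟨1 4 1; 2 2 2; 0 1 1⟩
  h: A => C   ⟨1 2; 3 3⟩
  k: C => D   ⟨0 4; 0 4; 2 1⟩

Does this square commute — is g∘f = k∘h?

Path 1 = f;g:
  e0=⟨1,0⟩ f=>⟨4,1,4⟩ g=>⟨2,3,0⟩
  e1=⟨0,1⟩ f=>⟨0,0,2⟩ g=>⟨2,4,2⟩
  result₁ = ⟨2 2; 3 4; 0 2⟩
Path 2 = h;k:
  e0=⟨1,0⟩ h=>⟨1,3⟩ k=>⟨2,2,0⟩
  e1=⟨0,1⟩ h=>⟨2,3⟩ k=>⟨2,2,2⟩
  result₂ = ⟨2 2; 2 2; 0 2⟩
Equal? distinct morphisms ✗

Answer: DOES NOT COMMUTE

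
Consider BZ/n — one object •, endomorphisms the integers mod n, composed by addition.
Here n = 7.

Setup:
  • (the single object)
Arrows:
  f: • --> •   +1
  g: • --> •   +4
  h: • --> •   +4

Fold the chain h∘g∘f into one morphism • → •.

  0 +1≡1 +4≡5 +4≡2  (mod 7)
⟦path⟧: +2

Answer: +2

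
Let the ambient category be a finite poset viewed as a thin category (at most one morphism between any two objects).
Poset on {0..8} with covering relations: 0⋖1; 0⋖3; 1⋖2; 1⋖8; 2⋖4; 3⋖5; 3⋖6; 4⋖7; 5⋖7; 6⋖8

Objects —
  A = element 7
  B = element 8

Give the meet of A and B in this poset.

Answer: NO MEET EXISTS

Trace:
Lower bounds of A=7 and B=8: {0,1,3}
  maximal lower bounds 1 and 3 are incomparable: neither 1⊑3 nor 3⊑1
→ no greatest lower bound exists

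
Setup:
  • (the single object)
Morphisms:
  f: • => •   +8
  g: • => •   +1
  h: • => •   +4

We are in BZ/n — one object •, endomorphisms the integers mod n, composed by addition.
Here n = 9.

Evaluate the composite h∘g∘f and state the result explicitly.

Answer: +4

Derivation:
  0 +8≡8 +1≡0 +4≡4  (mod 9)
⟦path⟧: +4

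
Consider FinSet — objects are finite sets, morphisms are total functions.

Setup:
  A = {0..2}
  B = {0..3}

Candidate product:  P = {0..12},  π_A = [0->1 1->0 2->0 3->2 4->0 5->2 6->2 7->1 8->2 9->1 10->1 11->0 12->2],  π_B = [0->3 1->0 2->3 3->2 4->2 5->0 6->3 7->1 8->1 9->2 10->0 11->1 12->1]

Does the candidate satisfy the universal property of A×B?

Answer: NOT A VALID PRODUCT — |P|=13 ≠ |A|·|B|=12

Trace:
|A|·|B| = 3·4 = 12;  |P| = 13
  → cardinalities differ; no bijection possible.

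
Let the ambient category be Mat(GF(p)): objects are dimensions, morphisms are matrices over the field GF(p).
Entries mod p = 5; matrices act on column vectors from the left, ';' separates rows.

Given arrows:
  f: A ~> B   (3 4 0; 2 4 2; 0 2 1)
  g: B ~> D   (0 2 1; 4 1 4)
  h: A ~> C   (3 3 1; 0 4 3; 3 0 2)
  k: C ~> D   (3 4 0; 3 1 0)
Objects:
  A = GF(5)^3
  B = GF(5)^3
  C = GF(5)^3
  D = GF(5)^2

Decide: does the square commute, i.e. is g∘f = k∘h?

Path 1 = f;g:
  e0=(1,0,0) f~>(3,2,0) g~>(4,4)
  e1=(0,1,0) f~>(4,4,2) g~>(0,3)
  e2=(0,0,1) f~>(0,2,1) g~>(0,1)
  result₁ = (4 0 0; 4 3 1)
Path 2 = h;k:
  e0=(1,0,0) h~>(3,0,3) k~>(4,4)
  e1=(0,1,0) h~>(3,4,0) k~>(0,3)
  e2=(0,0,1) h~>(1,3,2) k~>(0,1)
  result₂ = (4 0 0; 4 3 1)
Equal? YES — commutes

Answer: COMMUTES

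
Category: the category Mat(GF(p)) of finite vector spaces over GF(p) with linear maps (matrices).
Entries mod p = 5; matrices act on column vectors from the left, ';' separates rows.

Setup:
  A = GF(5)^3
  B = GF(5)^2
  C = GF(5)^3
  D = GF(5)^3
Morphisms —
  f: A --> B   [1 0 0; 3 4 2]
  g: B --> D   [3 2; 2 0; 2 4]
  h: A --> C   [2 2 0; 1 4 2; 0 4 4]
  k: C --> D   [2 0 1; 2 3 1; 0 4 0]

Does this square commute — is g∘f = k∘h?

Answer: COMMUTES

Trace:
1) trace f;g:
  e0=[1,0,0] f-->[1,3] g-->[4,2,4]
  e1=[0,1,0] f-->[0,4] g-->[3,0,1]
  e2=[0,0,1] f-->[0,2] g-->[4,0,3]
  ⟦path⟧₁ = [4 3 4; 2 0 0; 4 1 3]
2) trace h;k:
  e0=[1,0,0] h-->[2,1,0] k-->[4,2,4]
  e1=[0,1,0] h-->[2,4,4] k-->[3,0,1]
  e2=[0,0,1] h-->[0,2,4] k-->[4,0,3]
  ⟦path⟧₂ = [4 3 4; 2 0 0; 4 1 3]
Equal? YES — commutes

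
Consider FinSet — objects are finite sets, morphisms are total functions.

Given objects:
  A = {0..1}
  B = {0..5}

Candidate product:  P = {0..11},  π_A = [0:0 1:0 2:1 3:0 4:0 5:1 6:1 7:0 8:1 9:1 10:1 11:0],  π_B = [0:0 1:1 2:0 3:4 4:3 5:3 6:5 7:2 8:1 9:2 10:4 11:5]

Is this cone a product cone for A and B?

Answer: VALID PRODUCT

Derivation:
|A|·|B| = 2·6 = 12;  |P| = 12
Check the pairing map k ↦ (π_A(k), π_B(k)):
  0 : (0,0)
  1 : (0,1)
  2 : (1,0)
  3 : (0,4)
  4 : (0,3)
  5 : (1,3)
  6 : (1,5)
  7 : (0,2)
  8 : (1,1)
  9 : (1,2)
  10 : (1,4)
  11 : (0,5)
distinct pairs in image: 12 / 12 needed
  → bijection onto A×B; projections well-typed.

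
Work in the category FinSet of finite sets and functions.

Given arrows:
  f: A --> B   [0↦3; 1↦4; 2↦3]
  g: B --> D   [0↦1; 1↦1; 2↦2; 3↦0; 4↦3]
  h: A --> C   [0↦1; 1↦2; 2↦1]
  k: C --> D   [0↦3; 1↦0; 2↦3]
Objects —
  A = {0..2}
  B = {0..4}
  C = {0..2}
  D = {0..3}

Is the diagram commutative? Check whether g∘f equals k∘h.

Answer: COMMUTES

Work:
Along f;g (path 1):
  0 f-->3 g-->0
  1 f-->4 g-->3
  2 f-->3 g-->0
  result₁ = [0↦0; 1↦3; 2↦0]
Along h;k (path 2):
  0 h-->1 k-->0
  1 h-->2 k-->3
  2 h-->1 k-->0
  result₂ = [0↦0; 1↦3; 2↦0]
Equal? YES — commutes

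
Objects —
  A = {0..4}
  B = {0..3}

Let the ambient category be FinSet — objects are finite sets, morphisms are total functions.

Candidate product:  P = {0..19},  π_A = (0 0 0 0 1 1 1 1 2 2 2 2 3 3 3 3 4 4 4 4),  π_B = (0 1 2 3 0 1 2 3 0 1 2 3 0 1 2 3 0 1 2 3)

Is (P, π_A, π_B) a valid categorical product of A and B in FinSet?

|A|·|B| = 5·4 = 20;  |P| = 20
Check the pairing map k ↦ (π_A(k), π_B(k)):
  0 ↦ (0,0)
  1 ↦ (0,1)
  2 ↦ (0,2)
  3 ↦ (0,3)
  4 ↦ (1,0)
  5 ↦ (1,1)
  6 ↦ (1,2)
  7 ↦ (1,3)
  8 ↦ (2,0)
  9 ↦ (2,1)
  10 ↦ (2,2)
  11 ↦ (2,3)
  12 ↦ (3,0)
  13 ↦ (3,1)
  14 ↦ (3,2)
  15 ↦ (3,3)
  16 ↦ (4,0)
  17 ↦ (4,1)
  18 ↦ (4,2)
  19 ↦ (4,3)
distinct pairs in image: 20 / 20 needed
  → bijection onto A×B; projections well-typed.

Answer: VALID PRODUCT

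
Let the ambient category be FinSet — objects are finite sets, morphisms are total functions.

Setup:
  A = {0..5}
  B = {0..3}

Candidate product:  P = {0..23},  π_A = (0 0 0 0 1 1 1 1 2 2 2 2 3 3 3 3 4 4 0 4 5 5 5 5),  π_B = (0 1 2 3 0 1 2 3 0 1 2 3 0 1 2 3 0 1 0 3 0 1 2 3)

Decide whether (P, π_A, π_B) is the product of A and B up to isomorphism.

Answer: NOT A VALID PRODUCT — duplicate pair at indices 0,18

Derivation:
|A|·|B| = 6·4 = 24;  |P| = 24
Check the pairing map k ↦ (π_A(k), π_B(k)):
  0 : (0,0)
  1 : (0,1)
  2 : (0,2)
  3 : (0,3)
  4 : (1,0)
  5 : (1,1)
  6 : (1,2)
  7 : (1,3)
  8 : (2,0)
  9 : (2,1)
  10 : (2,2)
  11 : (2,3)
  12 : (3,0)
  13 : (3,1)
  14 : (3,2)
  15 : (3,3)
  16 : (4,0)
  17 : (4,1)
  18 : (0,0)  ✗ repeats pair of k=0
  19 : (4,3)
  20 : (5,0)
  21 : (5,1)
  22 : (5,2)
  23 : (5,3)
distinct pairs in image: 23 / 24 needed
  → (0,0) hit at k=0 and k=18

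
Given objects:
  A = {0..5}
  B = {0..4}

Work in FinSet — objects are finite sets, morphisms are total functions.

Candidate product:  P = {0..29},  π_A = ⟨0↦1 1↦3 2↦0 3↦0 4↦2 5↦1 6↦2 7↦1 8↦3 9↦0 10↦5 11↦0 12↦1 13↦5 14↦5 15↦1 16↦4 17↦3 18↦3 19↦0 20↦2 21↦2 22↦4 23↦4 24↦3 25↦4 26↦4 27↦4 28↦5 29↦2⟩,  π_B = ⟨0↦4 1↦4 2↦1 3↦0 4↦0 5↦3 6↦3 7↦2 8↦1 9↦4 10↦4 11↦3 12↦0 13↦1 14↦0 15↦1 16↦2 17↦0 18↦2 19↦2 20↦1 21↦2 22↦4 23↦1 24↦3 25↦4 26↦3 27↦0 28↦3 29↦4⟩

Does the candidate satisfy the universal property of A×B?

Answer: NOT A VALID PRODUCT — duplicate pair at indices 22,25

Trace:
|A|·|B| = 6·5 = 30;  |P| = 30
Check the pairing map k ↦ (π_A(k), π_B(k)):
  0 ↦ (1,4)
  1 ↦ (3,4)
  2 ↦ (0,1)
  3 ↦ (0,0)
  4 ↦ (2,0)
  5 ↦ (1,3)
  6 ↦ (2,3)
  7 ↦ (1,2)
  8 ↦ (3,1)
  9 ↦ (0,4)
  10 ↦ (5,4)
  11 ↦ (0,3)
  12 ↦ (1,0)
  13 ↦ (5,1)
  14 ↦ (5,0)
  15 ↦ (1,1)
  16 ↦ (4,2)
  17 ↦ (3,0)
  18 ↦ (3,2)
  19 ↦ (0,2)
  20 ↦ (2,1)
  21 ↦ (2,2)
  22 ↦ (4,4)
  23 ↦ (4,1)
  24 ↦ (3,3)
  25 ↦ (4,4)  ✗ repeats pair of k=22
  26 ↦ (4,3)
  27 ↦ (4,0)
  28 ↦ (5,3)
  29 ↦ (2,4)
distinct pairs in image: 29 / 30 needed
  → (4,4) hit at k=22 and k=25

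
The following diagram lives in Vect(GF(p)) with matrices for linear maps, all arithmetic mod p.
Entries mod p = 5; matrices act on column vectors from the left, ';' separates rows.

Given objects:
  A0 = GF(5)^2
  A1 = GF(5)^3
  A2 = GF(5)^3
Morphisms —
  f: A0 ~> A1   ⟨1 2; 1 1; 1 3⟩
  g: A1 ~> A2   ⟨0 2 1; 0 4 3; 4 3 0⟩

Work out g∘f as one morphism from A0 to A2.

Answer: ⟨3 0; 2 3; 2 1⟩

Trace:
  e0=[1,0] f~>[1,1,1] g~>[3,2,2]
  e1=[0,1] f~>[2,1,3] g~>[0,3,1]
result: ⟨3 0; 2 3; 2 1⟩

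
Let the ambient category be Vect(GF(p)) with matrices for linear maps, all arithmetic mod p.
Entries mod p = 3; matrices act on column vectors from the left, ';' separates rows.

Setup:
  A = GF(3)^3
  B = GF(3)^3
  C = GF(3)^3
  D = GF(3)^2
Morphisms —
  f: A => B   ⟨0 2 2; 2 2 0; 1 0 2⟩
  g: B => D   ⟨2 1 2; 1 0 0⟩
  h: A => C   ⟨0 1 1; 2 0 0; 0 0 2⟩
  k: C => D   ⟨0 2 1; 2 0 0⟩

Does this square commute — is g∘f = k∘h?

1) trace f;g:
  e0=(1,0,0) f=>(0,2,1) g=>(1,0)
  e1=(0,1,0) f=>(2,2,0) g=>(0,2)
  e2=(0,0,1) f=>(2,0,2) g=>(2,2)
  ⟦path⟧₁ = ⟨1 0 2; 0 2 2⟩
2) trace h;k:
  e0=(1,0,0) h=>(0,2,0) k=>(1,0)
  e1=(0,1,0) h=>(1,0,0) k=>(0,2)
  e2=(0,0,1) h=>(1,0,2) k=>(2,2)
  ⟦path⟧₂ = ⟨1 0 2; 0 2 2⟩
Equal? equal; square commutes

Answer: COMMUTES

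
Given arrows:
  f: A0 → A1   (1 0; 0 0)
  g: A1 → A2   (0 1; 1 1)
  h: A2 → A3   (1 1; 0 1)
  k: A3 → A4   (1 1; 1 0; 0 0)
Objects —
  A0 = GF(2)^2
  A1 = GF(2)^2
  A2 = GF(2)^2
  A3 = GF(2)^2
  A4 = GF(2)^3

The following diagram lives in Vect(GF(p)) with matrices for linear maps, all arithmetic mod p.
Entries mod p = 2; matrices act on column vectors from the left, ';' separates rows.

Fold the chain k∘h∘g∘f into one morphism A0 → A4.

Answer: (0 0; 1 0; 0 0)

Derivation:
  e0=⟨1,0⟩ f→⟨1,0⟩ g→⟨0,1⟩ h→⟨1,1⟩ k→⟨0,1,0⟩
  e1=⟨0,1⟩ f→⟨0,0⟩ g→⟨0,0⟩ h→⟨0,0⟩ k→⟨0,0,0⟩
composite: (0 0; 1 0; 0 0)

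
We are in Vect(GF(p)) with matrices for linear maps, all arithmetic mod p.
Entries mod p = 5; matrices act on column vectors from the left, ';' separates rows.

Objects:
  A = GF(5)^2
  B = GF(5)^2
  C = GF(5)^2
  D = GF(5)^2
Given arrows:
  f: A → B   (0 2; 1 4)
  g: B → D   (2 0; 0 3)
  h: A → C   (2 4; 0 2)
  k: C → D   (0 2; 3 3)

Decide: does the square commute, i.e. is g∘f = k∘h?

Answer: DOES NOT COMMUTE

Work:
1) trace f;g:
  e0=[1,0] f→[0,1] g→[0,3]
  e1=[0,1] f→[2,4] g→[4,2]
  composite₁ = (0 4; 3 2)
2) trace h;k:
  e0=[1,0] h→[2,0] k→[0,1]
  e1=[0,1] h→[4,2] k→[4,3]
  composite₂ = (0 4; 1 3)
Equal? differ; not commutative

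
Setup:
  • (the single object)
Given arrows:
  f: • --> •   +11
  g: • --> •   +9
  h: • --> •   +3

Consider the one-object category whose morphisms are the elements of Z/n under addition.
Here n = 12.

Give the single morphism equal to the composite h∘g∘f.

Answer: +11

Work:
  0 +11≡11 +9≡8 +3≡11  (mod 12)
⟦path⟧: +11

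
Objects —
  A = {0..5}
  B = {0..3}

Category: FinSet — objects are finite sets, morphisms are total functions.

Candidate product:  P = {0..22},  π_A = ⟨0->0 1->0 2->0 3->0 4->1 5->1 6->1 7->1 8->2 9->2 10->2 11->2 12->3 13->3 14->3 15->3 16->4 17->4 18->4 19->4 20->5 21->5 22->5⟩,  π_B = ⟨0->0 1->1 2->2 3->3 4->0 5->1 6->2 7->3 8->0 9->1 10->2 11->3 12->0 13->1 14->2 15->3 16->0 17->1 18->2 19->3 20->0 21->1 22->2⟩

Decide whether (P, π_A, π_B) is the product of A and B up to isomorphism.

|A|·|B| = 6·4 = 24;  |P| = 23
  → cardinalities differ; no bijection possible.

Answer: NOT A VALID PRODUCT — |P|=23 ≠ |A|·|B|=24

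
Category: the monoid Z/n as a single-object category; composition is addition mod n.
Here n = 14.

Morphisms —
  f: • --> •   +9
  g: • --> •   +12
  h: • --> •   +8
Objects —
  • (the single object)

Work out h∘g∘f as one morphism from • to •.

Answer: +1

Trace:
  0 +9≡9 +12≡7 +8≡1  (mod 14)
result: +1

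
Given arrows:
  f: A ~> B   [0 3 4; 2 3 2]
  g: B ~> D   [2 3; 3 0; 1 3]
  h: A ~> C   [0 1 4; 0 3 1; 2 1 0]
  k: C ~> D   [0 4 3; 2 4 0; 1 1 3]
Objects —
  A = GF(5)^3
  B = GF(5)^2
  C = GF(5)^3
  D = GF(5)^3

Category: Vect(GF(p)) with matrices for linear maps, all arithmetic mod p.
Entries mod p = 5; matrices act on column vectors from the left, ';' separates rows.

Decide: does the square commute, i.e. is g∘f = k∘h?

Path 1 = f;g:
  e0=[1,0,0] f~>[0,2] g~>[1,0,1]
  e1=[0,1,0] f~>[3,3] g~>[0,4,2]
  e2=[0,0,1] f~>[4,2] g~>[4,2,0]
  ⟦path⟧₁ = [1 0 4; 0 4 2; 1 2 0]
Path 2 = h;k:
  e0=[1,0,0] h~>[0,0,2] k~>[1,0,1]
  e1=[0,1,0] h~>[1,3,1] k~>[0,4,2]
  e2=[0,0,1] h~>[4,1,0] k~>[4,2,0]
  ⟦path⟧₂ = [1 0 4; 0 4 2; 1 2 0]
Equal? same morphism ✓

Answer: COMMUTES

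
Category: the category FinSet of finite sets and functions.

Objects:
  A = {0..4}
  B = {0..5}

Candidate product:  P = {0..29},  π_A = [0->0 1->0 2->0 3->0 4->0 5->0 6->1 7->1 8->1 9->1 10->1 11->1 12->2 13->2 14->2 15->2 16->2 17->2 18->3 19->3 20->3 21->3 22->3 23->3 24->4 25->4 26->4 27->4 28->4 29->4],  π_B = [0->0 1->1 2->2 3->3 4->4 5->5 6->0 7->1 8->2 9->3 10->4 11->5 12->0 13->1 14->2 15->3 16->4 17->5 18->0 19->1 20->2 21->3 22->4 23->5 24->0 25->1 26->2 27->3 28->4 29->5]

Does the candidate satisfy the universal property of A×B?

|A|·|B| = 5·6 = 30;  |P| = 30
Check the pairing map k ↦ (π_A(k), π_B(k)):
  0 -> (0,0)
  1 -> (0,1)
  2 -> (0,2)
  3 -> (0,3)
  4 -> (0,4)
  5 -> (0,5)
  6 -> (1,0)
  7 -> (1,1)
  8 -> (1,2)
  9 -> (1,3)
  10 -> (1,4)
  11 -> (1,5)
  12 -> (2,0)
  13 -> (2,1)
  14 -> (2,2)
  15 -> (2,3)
  16 -> (2,4)
  17 -> (2,5)
  18 -> (3,0)
  19 -> (3,1)
  20 -> (3,2)
  21 -> (3,3)
  22 -> (3,4)
  23 -> (3,5)
  24 -> (4,0)
  25 -> (4,1)
  26 -> (4,2)
  27 -> (4,3)
  28 -> (4,4)
  29 -> (4,5)
distinct pairs in image: 30 / 30 needed
  → bijection onto A×B; projections well-typed.

Answer: VALID PRODUCT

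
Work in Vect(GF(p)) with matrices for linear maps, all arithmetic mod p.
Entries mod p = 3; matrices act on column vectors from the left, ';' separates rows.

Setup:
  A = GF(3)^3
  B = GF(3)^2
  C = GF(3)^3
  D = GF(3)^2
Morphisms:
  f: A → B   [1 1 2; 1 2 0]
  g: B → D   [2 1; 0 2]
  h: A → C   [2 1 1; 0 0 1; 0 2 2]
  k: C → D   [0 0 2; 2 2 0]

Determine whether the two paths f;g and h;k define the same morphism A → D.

Answer: DOES NOT COMMUTE

Work:
Path 1 = f;g:
  e0=⟨1,0,0⟩ f→⟨1,1⟩ g→⟨0,2⟩
  e1=⟨0,1,0⟩ f→⟨1,2⟩ g→⟨1,1⟩
  e2=⟨0,0,1⟩ f→⟨2,0⟩ g→⟨1,0⟩
  result₁ = [0 1 1; 2 1 0]
Path 2 = h;k:
  e0=⟨1,0,0⟩ h→⟨2,0,0⟩ k→⟨0,1⟩
  e1=⟨0,1,0⟩ h→⟨1,0,2⟩ k→⟨1,2⟩
  e2=⟨0,0,1⟩ h→⟨1,1,2⟩ k→⟨1,1⟩
  result₂ = [0 1 1; 1 2 1]
Equal? differ; not commutative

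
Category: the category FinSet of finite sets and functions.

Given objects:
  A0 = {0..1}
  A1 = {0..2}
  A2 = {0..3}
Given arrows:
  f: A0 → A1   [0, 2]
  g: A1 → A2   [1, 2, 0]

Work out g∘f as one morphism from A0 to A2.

  0 f→0 g→1
  1 f→2 g→0
composite: [1, 0]

Answer: [1, 0]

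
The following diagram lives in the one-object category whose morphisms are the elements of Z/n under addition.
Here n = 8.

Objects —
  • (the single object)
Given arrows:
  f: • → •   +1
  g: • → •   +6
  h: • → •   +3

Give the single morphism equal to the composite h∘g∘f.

Answer: +2

Work:
  0 +1≡1 +6≡7 +3≡2  (mod 8)
⟦path⟧: +2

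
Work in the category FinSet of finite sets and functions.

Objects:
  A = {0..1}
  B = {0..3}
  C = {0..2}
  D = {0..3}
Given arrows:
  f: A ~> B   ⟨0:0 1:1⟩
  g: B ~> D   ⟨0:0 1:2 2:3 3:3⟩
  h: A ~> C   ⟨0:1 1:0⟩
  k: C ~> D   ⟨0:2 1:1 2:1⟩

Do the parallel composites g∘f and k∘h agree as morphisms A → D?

Answer: DOES NOT COMMUTE

Trace:
Path 1 = f;g:
  0 f~>0 g~>0
  1 f~>1 g~>2
  ⟦path⟧₁ = ⟨0:0 1:2⟩
Path 2 = h;k:
  0 h~>1 k~>1
  1 h~>0 k~>2
  ⟦path⟧₂ = ⟨0:1 1:2⟩
Equal? distinct morphisms ✗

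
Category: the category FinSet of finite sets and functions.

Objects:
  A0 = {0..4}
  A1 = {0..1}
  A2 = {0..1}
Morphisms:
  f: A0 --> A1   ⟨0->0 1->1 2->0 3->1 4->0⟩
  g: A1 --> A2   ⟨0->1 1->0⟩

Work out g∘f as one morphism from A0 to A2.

  0 f-->0 g-->1
  1 f-->1 g-->0
  2 f-->0 g-->1
  3 f-->1 g-->0
  4 f-->0 g-->1
result: ⟨0->1 1->0 2->1 3->0 4->1⟩

Answer: ⟨0->1 1->0 2->1 3->0 4->1⟩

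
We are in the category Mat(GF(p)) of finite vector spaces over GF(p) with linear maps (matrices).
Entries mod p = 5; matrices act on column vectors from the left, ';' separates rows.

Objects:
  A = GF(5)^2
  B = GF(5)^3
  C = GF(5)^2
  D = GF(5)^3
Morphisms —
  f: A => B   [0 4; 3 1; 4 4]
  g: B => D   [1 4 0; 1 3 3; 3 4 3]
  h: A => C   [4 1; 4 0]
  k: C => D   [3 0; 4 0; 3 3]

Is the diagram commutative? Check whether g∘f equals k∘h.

Path 1 = f;g:
  e0=[1,0] f=>[0,3,4] g=>[2,1,4]
  e1=[0,1] f=>[4,1,4] g=>[3,4,3]
  result₁ = [2 3; 1 4; 4 3]
Path 2 = h;k:
  e0=[1,0] h=>[4,4] k=>[2,1,4]
  e1=[0,1] h=>[1,0] k=>[3,4,3]
  result₂ = [2 3; 1 4; 4 3]
Equal? same morphism ✓

Answer: COMMUTES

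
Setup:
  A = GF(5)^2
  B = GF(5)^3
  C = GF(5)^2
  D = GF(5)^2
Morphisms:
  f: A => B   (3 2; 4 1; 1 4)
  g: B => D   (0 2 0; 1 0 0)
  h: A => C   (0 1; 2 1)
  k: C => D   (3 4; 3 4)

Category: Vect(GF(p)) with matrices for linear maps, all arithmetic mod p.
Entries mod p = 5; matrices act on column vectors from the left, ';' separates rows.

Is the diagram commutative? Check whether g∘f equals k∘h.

Answer: COMMUTES

Trace:
Path 1 = f;g:
  e0=⟨1,0⟩ f=>⟨3,4,1⟩ g=>⟨3,3⟩
  e1=⟨0,1⟩ f=>⟨2,1,4⟩ g=>⟨2,2⟩
  result₁ = (3 2; 3 2)
Path 2 = h;k:
  e0=⟨1,0⟩ h=>⟨0,2⟩ k=>⟨3,3⟩
  e1=⟨0,1⟩ h=>⟨1,1⟩ k=>⟨2,2⟩
  result₂ = (3 2; 3 2)
Equal? equal; square commutes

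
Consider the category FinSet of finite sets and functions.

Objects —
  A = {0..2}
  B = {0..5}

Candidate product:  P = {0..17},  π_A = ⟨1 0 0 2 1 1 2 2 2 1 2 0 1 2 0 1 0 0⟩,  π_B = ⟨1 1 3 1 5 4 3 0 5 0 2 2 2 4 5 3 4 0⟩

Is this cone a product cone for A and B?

|A|·|B| = 3·6 = 18;  |P| = 18
Check the pairing map k ↦ (π_A(k), π_B(k)):
  0 ↦ (1,1)
  1 ↦ (0,1)
  2 ↦ (0,3)
  3 ↦ (2,1)
  4 ↦ (1,5)
  5 ↦ (1,4)
  6 ↦ (2,3)
  7 ↦ (2,0)
  8 ↦ (2,5)
  9 ↦ (1,0)
  10 ↦ (2,2)
  11 ↦ (0,2)
  12 ↦ (1,2)
  13 ↦ (2,4)
  14 ↦ (0,5)
  15 ↦ (1,3)
  16 ↦ (0,4)
  17 ↦ (0,0)
distinct pairs in image: 18 / 18 needed
  → bijection onto A×B; projections well-typed.

Answer: VALID PRODUCT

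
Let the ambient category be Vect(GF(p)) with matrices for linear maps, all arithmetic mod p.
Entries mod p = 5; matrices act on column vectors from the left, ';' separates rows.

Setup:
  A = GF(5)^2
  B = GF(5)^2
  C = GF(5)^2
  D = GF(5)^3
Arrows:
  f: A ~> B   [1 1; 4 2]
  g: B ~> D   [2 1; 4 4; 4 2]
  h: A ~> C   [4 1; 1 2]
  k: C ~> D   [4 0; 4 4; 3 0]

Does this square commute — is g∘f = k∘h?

Along f;g (path 1):
  e0=(1,0) f~>(1,4) g~>(1,0,2)
  e1=(0,1) f~>(1,2) g~>(4,2,3)
  result₁ = [1 4; 0 2; 2 3]
Along h;k (path 2):
  e0=(1,0) h~>(4,1) k~>(1,0,2)
  e1=(0,1) h~>(1,2) k~>(4,2,3)
  result₂ = [1 4; 0 2; 2 3]
Equal? YES — commutes

Answer: COMMUTES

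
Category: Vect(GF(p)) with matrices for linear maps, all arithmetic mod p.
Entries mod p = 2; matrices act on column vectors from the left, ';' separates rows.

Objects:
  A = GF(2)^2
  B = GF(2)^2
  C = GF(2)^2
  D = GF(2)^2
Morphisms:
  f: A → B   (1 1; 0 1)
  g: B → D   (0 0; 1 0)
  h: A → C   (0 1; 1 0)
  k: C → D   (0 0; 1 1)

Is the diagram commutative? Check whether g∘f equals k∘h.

1) trace f;g:
  e0=⟨1,0⟩ f→⟨1,0⟩ g→⟨0,1⟩
  e1=⟨0,1⟩ f→⟨1,1⟩ g→⟨0,1⟩
  result₁ = (0 0; 1 1)
2) trace h;k:
  e0=⟨1,0⟩ h→⟨0,1⟩ k→⟨0,1⟩
  e1=⟨0,1⟩ h→⟨1,0⟩ k→⟨0,1⟩
  result₂ = (0 0; 1 1)
Equal? equal; square commutes

Answer: COMMUTES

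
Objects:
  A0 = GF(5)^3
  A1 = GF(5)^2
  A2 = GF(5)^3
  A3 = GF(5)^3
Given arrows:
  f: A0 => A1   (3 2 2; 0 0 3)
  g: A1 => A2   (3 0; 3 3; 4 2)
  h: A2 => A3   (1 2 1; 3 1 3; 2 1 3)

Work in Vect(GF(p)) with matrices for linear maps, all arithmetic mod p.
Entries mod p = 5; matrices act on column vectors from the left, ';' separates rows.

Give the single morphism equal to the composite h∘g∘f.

  e0=[1,0,0] f=>[3,0] g=>[4,4,2] h=>[4,2,3]
  e1=[0,1,0] f=>[2,0] g=>[1,1,3] h=>[1,3,2]
  e2=[0,0,1] f=>[2,3] g=>[1,0,4] h=>[0,0,4]
result: (4 1 0; 2 3 0; 3 2 4)

Answer: (4 1 0; 2 3 0; 3 2 4)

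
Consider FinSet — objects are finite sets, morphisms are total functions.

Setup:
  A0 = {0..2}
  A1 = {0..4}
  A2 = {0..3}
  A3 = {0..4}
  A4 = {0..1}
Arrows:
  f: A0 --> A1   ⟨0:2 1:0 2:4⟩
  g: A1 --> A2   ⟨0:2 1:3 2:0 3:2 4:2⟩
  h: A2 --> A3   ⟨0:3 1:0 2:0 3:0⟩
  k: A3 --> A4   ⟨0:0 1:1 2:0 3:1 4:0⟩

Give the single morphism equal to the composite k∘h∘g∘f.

  0 f-->2 g-->0 h-->3 k-->1
  1 f-->0 g-->2 h-->0 k-->0
  2 f-->4 g-->2 h-->0 k-->0
⟦path⟧: ⟨0:1 1:0 2:0⟩

Answer: ⟨0:1 1:0 2:0⟩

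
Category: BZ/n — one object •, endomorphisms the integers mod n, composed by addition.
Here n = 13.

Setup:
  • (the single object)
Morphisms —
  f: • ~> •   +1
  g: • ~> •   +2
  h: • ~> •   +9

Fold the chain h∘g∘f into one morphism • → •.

  0 +1≡1 +2≡3 +9≡12  (mod 13)
result: +12

Answer: +12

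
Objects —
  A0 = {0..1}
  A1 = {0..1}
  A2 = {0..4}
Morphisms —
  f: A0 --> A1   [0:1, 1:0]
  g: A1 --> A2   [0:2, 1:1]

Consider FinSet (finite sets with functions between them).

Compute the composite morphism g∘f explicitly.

Answer: [0:1, 1:2]

Derivation:
  0 f-->1 g-->1
  1 f-->0 g-->2
result: [0:1, 1:2]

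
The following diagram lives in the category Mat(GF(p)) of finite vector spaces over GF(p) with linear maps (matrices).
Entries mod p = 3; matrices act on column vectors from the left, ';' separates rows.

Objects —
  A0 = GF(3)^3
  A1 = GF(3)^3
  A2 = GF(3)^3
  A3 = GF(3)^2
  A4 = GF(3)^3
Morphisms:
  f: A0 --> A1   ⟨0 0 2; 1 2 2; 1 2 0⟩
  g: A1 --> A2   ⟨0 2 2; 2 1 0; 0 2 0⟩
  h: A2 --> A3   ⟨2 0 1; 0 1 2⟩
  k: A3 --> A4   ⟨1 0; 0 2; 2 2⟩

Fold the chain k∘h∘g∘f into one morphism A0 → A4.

  e0=(1,0,0) f-->(0,1,1) g-->(1,1,2) h-->(1,2) k-->(1,1,0)
  e1=(0,1,0) f-->(0,2,2) g-->(2,2,1) h-->(2,1) k-->(2,2,0)
  e2=(0,0,1) f-->(2,2,0) g-->(1,0,1) h-->(0,2) k-->(0,1,1)
composite: ⟨1 2 0; 1 2 1; 0 0 1⟩

Answer: ⟨1 2 0; 1 2 1; 0 0 1⟩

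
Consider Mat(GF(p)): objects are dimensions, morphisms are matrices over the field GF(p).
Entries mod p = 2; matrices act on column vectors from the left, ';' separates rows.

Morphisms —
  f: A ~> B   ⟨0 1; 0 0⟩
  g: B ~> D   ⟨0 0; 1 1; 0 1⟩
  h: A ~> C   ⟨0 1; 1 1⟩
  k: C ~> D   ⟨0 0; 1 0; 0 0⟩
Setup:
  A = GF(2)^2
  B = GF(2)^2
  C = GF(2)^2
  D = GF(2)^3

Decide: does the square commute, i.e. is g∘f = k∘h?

1) trace f;g:
  e0=(1,0) f~>(0,0) g~>(0,0,0)
  e1=(0,1) f~>(1,0) g~>(0,1,0)
  result₁ = ⟨0 0; 0 1; 0 0⟩
2) trace h;k:
  e0=(1,0) h~>(0,1) k~>(0,0,0)
  e1=(0,1) h~>(1,1) k~>(0,1,0)
  result₂ = ⟨0 0; 0 1; 0 0⟩
Equal? equal; square commutes

Answer: COMMUTES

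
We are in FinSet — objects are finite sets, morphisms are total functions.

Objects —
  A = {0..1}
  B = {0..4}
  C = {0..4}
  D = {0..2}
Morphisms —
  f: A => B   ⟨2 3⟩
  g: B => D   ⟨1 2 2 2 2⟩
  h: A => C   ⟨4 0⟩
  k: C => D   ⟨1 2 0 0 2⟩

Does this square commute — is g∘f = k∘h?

Answer: DOES NOT COMMUTE

Work:
1) trace f;g:
  0 f=>2 g=>2
  1 f=>3 g=>2
  composite₁ = ⟨2 2⟩
2) trace h;k:
  0 h=>4 k=>2
  1 h=>0 k=>1
  composite₂ = ⟨2 1⟩
Equal? distinct morphisms ✗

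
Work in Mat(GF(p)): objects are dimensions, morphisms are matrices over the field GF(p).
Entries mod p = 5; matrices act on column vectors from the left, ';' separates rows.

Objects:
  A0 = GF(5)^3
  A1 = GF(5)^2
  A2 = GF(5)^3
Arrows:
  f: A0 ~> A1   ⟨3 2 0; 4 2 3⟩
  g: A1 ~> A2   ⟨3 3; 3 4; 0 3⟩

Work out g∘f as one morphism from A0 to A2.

Answer: ⟨1 2 4; 0 4 2; 2 1 4⟩

Work:
  e0=⟨1,0,0⟩ f~>⟨3,4⟩ g~>⟨1,0,2⟩
  e1=⟨0,1,0⟩ f~>⟨2,2⟩ g~>⟨2,4,1⟩
  e2=⟨0,0,1⟩ f~>⟨0,3⟩ g~>⟨4,2,4⟩
composite: ⟨1 2 4; 0 4 2; 2 1 4⟩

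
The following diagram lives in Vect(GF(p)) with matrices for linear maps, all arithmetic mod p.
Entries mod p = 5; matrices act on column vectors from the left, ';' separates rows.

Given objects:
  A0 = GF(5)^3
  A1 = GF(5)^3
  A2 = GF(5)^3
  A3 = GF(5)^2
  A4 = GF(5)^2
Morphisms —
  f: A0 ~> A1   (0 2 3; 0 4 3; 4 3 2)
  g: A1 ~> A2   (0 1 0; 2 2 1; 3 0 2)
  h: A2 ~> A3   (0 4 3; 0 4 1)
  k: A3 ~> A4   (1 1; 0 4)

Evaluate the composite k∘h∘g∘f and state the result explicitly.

Answer: (4 3 4; 1 3 1)

Trace:
  e0=(1,0,0) f~>(0,0,4) g~>(0,4,3) h~>(0,4) k~>(4,1)
  e1=(0,1,0) f~>(2,4,3) g~>(4,0,2) h~>(1,2) k~>(3,3)
  e2=(0,0,1) f~>(3,3,2) g~>(3,4,3) h~>(0,4) k~>(4,1)
⟦path⟧: (4 3 4; 1 3 1)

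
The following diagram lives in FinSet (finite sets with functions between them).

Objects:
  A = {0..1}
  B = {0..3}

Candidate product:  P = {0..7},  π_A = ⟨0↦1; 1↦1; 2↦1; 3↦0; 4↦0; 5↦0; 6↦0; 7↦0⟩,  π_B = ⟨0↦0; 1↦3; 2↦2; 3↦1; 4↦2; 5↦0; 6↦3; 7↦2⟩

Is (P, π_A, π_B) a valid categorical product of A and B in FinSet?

|A|·|B| = 2·4 = 8;  |P| = 8
Check the pairing map k ↦ (π_A(k), π_B(k)):
  0 ↦ (1,0)
  1 ↦ (1,3)
  2 ↦ (1,2)
  3 ↦ (0,1)
  4 ↦ (0,2)
  5 ↦ (0,0)
  6 ↦ (0,3)
  7 ↦ (0,2)  ✗ repeats pair of k=4
distinct pairs in image: 7 / 8 needed
  → (0,2) hit at k=4 and k=7

Answer: NOT A VALID PRODUCT — duplicate pair at indices 4,7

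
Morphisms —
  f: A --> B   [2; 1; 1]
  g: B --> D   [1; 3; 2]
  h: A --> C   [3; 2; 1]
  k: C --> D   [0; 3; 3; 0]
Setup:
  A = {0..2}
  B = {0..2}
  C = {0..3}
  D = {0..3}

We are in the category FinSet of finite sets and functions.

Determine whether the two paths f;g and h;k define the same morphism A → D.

Path 1 = f;g:
  0 f-->2 g-->2
  1 f-->1 g-->3
  2 f-->1 g-->3
  ⟦path⟧₁ = [2; 3; 3]
Path 2 = h;k:
  0 h-->3 k-->0
  1 h-->2 k-->3
  2 h-->1 k-->3
  ⟦path⟧₂ = [0; 3; 3]
Equal? distinct morphisms ✗

Answer: DOES NOT COMMUTE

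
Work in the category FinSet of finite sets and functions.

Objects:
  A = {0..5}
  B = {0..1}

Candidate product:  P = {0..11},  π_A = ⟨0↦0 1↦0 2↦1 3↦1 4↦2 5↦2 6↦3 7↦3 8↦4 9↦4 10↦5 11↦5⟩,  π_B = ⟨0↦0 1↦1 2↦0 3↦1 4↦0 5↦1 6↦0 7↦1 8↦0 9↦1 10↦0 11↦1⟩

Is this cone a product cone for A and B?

|A|·|B| = 6·2 = 12;  |P| = 12
Check the pairing map k ↦ (π_A(k), π_B(k)):
  0 ↦ (0,0)
  1 ↦ (0,1)
  2 ↦ (1,0)
  3 ↦ (1,1)
  4 ↦ (2,0)
  5 ↦ (2,1)
  6 ↦ (3,0)
  7 ↦ (3,1)
  8 ↦ (4,0)
  9 ↦ (4,1)
  10 ↦ (5,0)
  11 ↦ (5,1)
distinct pairs in image: 12 / 12 needed
  → bijection onto A×B; projections well-typed.

Answer: VALID PRODUCT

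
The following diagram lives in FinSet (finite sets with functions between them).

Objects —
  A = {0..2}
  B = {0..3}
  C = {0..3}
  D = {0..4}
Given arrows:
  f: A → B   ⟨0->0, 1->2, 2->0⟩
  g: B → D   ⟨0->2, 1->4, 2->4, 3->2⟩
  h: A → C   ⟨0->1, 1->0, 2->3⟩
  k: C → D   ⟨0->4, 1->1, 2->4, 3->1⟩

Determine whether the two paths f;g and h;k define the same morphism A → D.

Along f;g (path 1):
  0 f→0 g→2
  1 f→2 g→4
  2 f→0 g→2
  ⟦path⟧₁ = ⟨0->2, 1->4, 2->2⟩
Along h;k (path 2):
  0 h→1 k→1
  1 h→0 k→4
  2 h→3 k→1
  ⟦path⟧₂ = ⟨0->1, 1->4, 2->1⟩
Equal? differ; not commutative

Answer: DOES NOT COMMUTE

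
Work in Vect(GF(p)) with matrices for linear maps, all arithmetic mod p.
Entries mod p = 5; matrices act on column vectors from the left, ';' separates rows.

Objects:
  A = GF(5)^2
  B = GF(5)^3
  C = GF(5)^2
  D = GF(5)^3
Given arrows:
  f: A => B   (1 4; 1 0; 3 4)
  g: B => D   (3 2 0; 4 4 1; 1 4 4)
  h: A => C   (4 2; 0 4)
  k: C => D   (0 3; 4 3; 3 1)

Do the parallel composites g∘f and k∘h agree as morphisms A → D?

Answer: COMMUTES

Trace:
Path 1 = f;g:
  e0=[1,0] f=>[1,1,3] g=>[0,1,2]
  e1=[0,1] f=>[4,0,4] g=>[2,0,0]
  result₁ = (0 2; 1 0; 2 0)
Path 2 = h;k:
  e0=[1,0] h=>[4,0] k=>[0,1,2]
  e1=[0,1] h=>[2,4] k=>[2,0,0]
  result₂ = (0 2; 1 0; 2 0)
Equal? same morphism ✓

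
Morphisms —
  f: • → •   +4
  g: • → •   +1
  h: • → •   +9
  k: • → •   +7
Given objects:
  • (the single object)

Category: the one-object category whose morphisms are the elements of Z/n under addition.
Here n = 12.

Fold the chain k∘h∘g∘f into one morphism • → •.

Answer: +9

Work:
  0 +4≡4 +1≡5 +9≡2 +7≡9  (mod 12)
result: +9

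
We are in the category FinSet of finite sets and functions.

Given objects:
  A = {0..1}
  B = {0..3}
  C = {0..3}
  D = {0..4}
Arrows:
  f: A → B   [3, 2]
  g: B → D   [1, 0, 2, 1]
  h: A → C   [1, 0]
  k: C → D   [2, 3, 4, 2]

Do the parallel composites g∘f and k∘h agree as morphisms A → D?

Answer: DOES NOT COMMUTE

Trace:
Path 1 = f;g:
  0 f→3 g→1
  1 f→2 g→2
  ⟦path⟧₁ = [1, 2]
Path 2 = h;k:
  0 h→1 k→3
  1 h→0 k→2
  ⟦path⟧₂ = [3, 2]
Equal? distinct morphisms ✗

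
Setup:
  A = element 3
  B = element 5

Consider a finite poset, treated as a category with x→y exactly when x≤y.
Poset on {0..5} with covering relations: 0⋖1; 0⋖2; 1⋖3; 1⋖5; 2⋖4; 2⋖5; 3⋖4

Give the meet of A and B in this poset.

{x : x≤A ∧ x≤B} = {0,1}  (A=3, B=5)
  0 ≤ 1
  1 ≤ 1
glb = 1

Answer: A∧B = 1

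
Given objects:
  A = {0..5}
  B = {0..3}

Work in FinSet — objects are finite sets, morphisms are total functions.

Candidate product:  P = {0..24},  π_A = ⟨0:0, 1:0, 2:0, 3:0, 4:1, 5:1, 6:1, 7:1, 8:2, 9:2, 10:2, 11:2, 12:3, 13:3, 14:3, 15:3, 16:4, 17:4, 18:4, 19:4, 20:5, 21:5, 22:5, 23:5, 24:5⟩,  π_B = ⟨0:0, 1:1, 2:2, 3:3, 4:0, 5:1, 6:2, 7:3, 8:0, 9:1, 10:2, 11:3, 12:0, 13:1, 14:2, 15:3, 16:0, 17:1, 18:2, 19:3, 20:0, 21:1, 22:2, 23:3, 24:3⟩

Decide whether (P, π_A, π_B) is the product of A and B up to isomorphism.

|A|·|B| = 6·4 = 24;  |P| = 25
  → cardinalities differ; no bijection possible.

Answer: NOT A VALID PRODUCT — |P|=25 ≠ |A|·|B|=24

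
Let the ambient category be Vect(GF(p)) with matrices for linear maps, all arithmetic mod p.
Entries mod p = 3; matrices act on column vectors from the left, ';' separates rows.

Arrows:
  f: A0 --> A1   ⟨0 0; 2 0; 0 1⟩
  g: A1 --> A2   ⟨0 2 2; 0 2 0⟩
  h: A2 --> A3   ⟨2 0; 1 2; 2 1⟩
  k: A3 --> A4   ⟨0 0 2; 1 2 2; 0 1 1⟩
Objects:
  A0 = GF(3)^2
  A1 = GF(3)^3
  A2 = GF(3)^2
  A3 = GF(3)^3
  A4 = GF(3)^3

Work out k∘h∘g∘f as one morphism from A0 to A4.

  e0=⟨1,0⟩ f-->⟨0,2,0⟩ g-->⟨1,1⟩ h-->⟨2,0,0⟩ k-->⟨0,2,0⟩
  e1=⟨0,1⟩ f-->⟨0,0,1⟩ g-->⟨2,0⟩ h-->⟨1,2,1⟩ k-->⟨2,1,0⟩
result: ⟨0 2; 2 1; 0 0⟩

Answer: ⟨0 2; 2 1; 0 0⟩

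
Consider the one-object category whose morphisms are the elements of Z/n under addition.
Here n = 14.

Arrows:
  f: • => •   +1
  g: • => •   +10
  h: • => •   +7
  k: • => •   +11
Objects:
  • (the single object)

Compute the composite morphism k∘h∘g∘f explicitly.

Answer: +1

Work:
  0 +1≡1 +10≡11 +7≡4 +11≡1  (mod 14)
result: +1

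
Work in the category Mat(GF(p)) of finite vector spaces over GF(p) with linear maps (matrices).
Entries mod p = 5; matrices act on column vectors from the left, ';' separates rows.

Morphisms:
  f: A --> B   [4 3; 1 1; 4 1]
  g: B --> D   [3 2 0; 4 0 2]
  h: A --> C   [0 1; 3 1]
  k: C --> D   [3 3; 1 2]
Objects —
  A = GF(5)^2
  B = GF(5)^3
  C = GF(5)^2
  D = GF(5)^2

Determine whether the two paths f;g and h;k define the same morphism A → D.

Answer: DOES NOT COMMUTE

Work:
Along f;g (path 1):
  e0=(1,0) f-->(4,1,4) g-->(4,4)
  e1=(0,1) f-->(3,1,1) g-->(1,4)
  ⟦path⟧₁ = [4 1; 4 4]
Along h;k (path 2):
  e0=(1,0) h-->(0,3) k-->(4,1)
  e1=(0,1) h-->(1,1) k-->(1,3)
  ⟦path⟧₂ = [4 1; 1 3]
Equal? NO — does not commute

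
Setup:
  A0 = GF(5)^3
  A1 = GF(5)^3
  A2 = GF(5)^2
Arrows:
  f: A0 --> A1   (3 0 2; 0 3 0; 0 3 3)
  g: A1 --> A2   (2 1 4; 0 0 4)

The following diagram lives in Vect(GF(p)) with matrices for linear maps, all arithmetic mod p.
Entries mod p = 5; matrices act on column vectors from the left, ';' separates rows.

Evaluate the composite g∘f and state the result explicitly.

Answer: (1 0 1; 0 2 2)

Work:
  e0=⟨1,0,0⟩ f-->⟨3,0,0⟩ g-->⟨1,0⟩
  e1=⟨0,1,0⟩ f-->⟨0,3,3⟩ g-->⟨0,2⟩
  e2=⟨0,0,1⟩ f-->⟨2,0,3⟩ g-->⟨1,2⟩
result: (1 0 1; 0 2 2)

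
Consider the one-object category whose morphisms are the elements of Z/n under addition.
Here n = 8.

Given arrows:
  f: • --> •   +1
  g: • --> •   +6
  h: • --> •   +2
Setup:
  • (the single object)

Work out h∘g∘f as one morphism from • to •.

  0 +1≡1 +6≡7 +2≡1  (mod 8)
result: +1

Answer: +1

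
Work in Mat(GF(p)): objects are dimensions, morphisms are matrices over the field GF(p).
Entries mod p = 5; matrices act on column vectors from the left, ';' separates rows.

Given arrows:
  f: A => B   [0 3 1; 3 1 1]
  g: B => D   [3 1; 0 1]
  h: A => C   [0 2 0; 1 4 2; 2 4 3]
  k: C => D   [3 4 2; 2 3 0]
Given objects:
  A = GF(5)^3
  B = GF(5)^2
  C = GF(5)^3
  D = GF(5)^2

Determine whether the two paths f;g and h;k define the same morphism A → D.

Answer: COMMUTES

Work:
Along f;g (path 1):
  e0=⟨1,0,0⟩ f=>⟨0,3⟩ g=>⟨3,3⟩
  e1=⟨0,1,0⟩ f=>⟨3,1⟩ g=>⟨0,1⟩
  e2=⟨0,0,1⟩ f=>⟨1,1⟩ g=>⟨4,1⟩
  composite₁ = [3 0 4; 3 1 1]
Along h;k (path 2):
  e0=⟨1,0,0⟩ h=>⟨0,1,2⟩ k=>⟨3,3⟩
  e1=⟨0,1,0⟩ h=>⟨2,4,4⟩ k=>⟨0,1⟩
  e2=⟨0,0,1⟩ h=>⟨0,2,3⟩ k=>⟨4,1⟩
  composite₂ = [3 0 4; 3 1 1]
Equal? equal; square commutes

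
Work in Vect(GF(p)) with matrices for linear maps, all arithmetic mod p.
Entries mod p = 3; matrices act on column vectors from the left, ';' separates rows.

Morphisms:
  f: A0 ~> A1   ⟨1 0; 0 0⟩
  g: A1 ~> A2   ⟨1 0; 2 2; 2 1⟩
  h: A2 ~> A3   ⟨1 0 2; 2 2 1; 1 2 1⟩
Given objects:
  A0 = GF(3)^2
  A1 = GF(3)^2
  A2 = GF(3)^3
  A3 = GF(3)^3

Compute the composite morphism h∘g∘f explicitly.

Answer: ⟨2 0; 2 0; 1 0⟩

Trace:
  e0=⟨1,0⟩ f~>⟨1,0⟩ g~>⟨1,2,2⟩ h~>⟨2,2,1⟩
  e1=⟨0,1⟩ f~>⟨0,0⟩ g~>⟨0,0,0⟩ h~>⟨0,0,0⟩
result: ⟨2 0; 2 0; 1 0⟩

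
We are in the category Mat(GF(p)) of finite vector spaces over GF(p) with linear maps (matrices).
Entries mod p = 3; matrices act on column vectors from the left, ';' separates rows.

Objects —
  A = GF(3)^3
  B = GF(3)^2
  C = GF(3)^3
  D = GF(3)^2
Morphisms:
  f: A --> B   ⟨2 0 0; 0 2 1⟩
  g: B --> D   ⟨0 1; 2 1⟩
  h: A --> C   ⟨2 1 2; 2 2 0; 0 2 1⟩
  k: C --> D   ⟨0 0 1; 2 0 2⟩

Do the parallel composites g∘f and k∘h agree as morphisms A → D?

1) trace f;g:
  e0=(1,0,0) f-->(2,0) g-->(0,1)
  e1=(0,1,0) f-->(0,2) g-->(2,2)
  e2=(0,0,1) f-->(0,1) g-->(1,1)
  composite₁ = ⟨0 2 1; 1 2 1⟩
2) trace h;k:
  e0=(1,0,0) h-->(2,2,0) k-->(0,1)
  e1=(0,1,0) h-->(1,2,2) k-->(2,0)
  e2=(0,0,1) h-->(2,0,1) k-->(1,0)
  composite₂ = ⟨0 2 1; 1 0 0⟩
Equal? distinct morphisms ✗

Answer: DOES NOT COMMUTE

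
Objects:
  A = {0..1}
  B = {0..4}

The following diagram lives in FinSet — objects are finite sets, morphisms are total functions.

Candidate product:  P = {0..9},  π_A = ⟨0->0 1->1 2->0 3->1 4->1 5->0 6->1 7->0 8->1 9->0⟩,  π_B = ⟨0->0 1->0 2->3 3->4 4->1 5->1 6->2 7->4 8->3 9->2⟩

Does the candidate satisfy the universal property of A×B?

Answer: VALID PRODUCT

Work:
|A|·|B| = 2·5 = 10;  |P| = 10
Check the pairing map k ↦ (π_A(k), π_B(k)):
  0 -> (0,0)
  1 -> (1,0)
  2 -> (0,3)
  3 -> (1,4)
  4 -> (1,1)
  5 -> (0,1)
  6 -> (1,2)
  7 -> (0,4)
  8 -> (1,3)
  9 -> (0,2)
distinct pairs in image: 10 / 10 needed
  → bijection onto A×B; projections well-typed.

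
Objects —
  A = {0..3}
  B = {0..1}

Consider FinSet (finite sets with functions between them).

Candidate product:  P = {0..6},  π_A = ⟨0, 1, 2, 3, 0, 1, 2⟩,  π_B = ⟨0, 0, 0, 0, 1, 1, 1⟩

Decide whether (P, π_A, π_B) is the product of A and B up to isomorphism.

|A|·|B| = 4·2 = 8;  |P| = 7
  → cardinalities differ; no bijection possible.

Answer: NOT A VALID PRODUCT — |P|=7 ≠ |A|·|B|=8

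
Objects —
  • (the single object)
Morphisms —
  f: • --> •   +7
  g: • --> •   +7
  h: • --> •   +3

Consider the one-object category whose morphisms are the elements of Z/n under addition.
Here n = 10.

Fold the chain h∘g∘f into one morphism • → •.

  0 +7≡7 +7≡4 +3≡7  (mod 10)
⟦path⟧: +7

Answer: +7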